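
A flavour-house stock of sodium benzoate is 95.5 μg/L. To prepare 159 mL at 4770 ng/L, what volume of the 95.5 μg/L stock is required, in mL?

7.94 mL

4770 ng/L = 4.77 μg/L.
V₁ = C₂V₂/C₁ = 4.77 × 159 / 95.5 = 7.94 mL.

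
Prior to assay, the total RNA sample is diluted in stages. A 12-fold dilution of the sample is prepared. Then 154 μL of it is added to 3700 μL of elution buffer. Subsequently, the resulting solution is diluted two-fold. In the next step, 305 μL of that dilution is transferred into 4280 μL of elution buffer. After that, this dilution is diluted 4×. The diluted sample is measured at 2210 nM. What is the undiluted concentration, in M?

Overall dilution factor = 12 × 25.03 × 2 × 15.03 × 4 = 3.61 × 10⁴.
Original = 2210 nM × 3.61 × 10⁴ = 7.98 × 10⁷ nM = 0.0798 M.

0.0798 M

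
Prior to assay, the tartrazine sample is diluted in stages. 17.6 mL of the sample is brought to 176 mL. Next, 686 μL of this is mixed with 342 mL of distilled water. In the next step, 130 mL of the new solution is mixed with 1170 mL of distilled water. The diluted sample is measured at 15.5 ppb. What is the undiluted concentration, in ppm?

774 ppm

Overall dilution factor = 10 × 499.5 × 10 = 5.00 × 10⁴.
Original = 15.5 ppb × 5.00 × 10⁴ = 7.74 × 10⁵ ppb = 774 ppm.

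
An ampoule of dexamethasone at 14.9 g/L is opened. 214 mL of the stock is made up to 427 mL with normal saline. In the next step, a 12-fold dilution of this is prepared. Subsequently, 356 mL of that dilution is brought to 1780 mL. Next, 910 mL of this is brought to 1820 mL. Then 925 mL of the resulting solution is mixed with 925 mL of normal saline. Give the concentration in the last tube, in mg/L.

Overall dilution factor = 1.995 × 12 × 5 × 2 × 2 = 479.
14.9 g/L / 479 = 0.0311 g/L = 31.1 mg/L.

31.1 mg/L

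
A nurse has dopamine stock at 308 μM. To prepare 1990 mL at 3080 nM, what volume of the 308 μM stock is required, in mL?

3080 nM = 3.08 μM.
V₁ = C₂V₂/C₁ = 3.08 × 1990 / 308 = 19.9 mL.

19.9 mL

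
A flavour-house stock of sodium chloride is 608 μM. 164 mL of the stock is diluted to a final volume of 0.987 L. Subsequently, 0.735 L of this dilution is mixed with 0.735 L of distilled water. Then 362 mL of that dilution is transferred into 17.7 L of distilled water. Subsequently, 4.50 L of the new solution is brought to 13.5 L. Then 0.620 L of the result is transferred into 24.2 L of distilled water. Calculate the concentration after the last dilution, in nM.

Overall dilution factor = 6.018 × 2 × 49.90 × 3 × 40.03 = 7.21 × 10⁴.
608 μM / 7.21 × 10⁴ = 8.43 × 10⁻³ μM = 8.43 nM.

8.43 nM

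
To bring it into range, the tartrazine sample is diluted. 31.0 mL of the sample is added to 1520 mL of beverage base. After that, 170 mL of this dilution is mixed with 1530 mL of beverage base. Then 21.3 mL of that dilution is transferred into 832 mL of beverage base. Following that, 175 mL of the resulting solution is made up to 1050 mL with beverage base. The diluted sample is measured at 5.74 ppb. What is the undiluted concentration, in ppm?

690 ppm

Overall dilution factor = 50.03 × 10 × 40.06 × 6 = 1.20 × 10⁵.
Original = 5.74 ppb × 1.20 × 10⁵ = 6.90 × 10⁵ ppb = 690 ppm.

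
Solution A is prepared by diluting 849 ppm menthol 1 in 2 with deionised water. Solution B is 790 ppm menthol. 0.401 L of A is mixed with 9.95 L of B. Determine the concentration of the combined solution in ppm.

C_A = 849 ppm / 2 = 424 ppm.
C_mix = (C_A·V_A + C_B·V_B)/(V_A + V_B) = (424×0.401 + 790×9.95) / 10.35 = 776 ppm.

776 ppm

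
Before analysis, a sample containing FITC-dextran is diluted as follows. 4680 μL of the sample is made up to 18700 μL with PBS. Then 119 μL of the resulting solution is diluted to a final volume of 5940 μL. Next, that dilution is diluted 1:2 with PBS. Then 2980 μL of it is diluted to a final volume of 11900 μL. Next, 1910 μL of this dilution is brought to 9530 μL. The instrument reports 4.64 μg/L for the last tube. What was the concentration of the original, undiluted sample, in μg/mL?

Overall dilution factor = 3.996 × 49.92 × 2 × 3.993 × 4.990 = 7948.
Original = 4.64 μg/L × 7948 = 3.69 × 10⁴ μg/L = 36.9 μg/mL.

36.9 μg/mL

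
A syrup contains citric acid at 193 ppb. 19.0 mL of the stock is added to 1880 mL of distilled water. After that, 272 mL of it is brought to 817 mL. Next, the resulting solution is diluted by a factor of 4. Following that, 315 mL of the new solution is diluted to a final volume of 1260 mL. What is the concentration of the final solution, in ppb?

Overall dilution factor = 99.95 × 3.004 × 4 × 4 = 4803.
193 ppb / 4803 = 0.0402 ppb.

0.0402 ppb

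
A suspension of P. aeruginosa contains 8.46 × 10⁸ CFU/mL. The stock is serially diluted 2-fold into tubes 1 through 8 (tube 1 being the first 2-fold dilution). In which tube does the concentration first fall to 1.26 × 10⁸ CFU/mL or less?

Tube n has concentration 8.46 × 10⁸ CFU/mL / 2ⁿ.
Need 2ⁿ ≥ 8.46 × 10⁸ CFU/mL / 1.26 × 10⁸ CFU/mL = 6.71, so n ≥ 2.75.
First such tube: n = 3.

tube 3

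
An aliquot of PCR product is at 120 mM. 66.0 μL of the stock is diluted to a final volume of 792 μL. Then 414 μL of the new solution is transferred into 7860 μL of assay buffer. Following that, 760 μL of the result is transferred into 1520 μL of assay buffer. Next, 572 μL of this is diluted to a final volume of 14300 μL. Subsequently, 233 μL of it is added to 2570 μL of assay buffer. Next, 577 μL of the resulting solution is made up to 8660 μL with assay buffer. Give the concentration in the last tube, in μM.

0.0369 μM

Overall dilution factor = 12 × 19.99 × 3 × 25 × 12.03 × 15.01 = 3.25 × 10⁶.
120 mM / 3.25 × 10⁶ = 3.69 × 10⁻⁵ mM = 0.0369 μM.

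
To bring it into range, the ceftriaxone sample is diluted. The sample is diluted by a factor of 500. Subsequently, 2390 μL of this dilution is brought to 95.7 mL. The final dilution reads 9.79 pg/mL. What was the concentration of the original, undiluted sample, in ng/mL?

Overall dilution factor = 500 × 40.04 = 2.00 × 10⁴.
Original = 9.79 pg/mL × 2.00 × 10⁴ = 1.96 × 10⁵ pg/mL = 196 ng/mL.

196 ng/mL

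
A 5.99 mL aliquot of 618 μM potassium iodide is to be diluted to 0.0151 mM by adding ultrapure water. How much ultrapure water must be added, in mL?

0.0151 mM = 15.1 μM.
V₂ = C₁V₁/C₂ = 618 × 5.99 / 15.1 = 245 mL.
Diluent to add = V₂ − V₁ = 245 − 5.99 = 239 mL.

239 mL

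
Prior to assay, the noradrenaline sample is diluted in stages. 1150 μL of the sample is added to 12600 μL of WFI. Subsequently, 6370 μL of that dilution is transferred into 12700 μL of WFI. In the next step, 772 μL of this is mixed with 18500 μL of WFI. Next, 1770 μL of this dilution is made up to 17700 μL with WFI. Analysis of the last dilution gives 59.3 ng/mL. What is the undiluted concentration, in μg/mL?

Overall dilution factor = 11.96 × 2.994 × 24.96 × 10 = 8936.
Original = 59.3 ng/mL × 8936 = 5.30 × 10⁵ ng/mL = 530 μg/mL.

530 μg/mL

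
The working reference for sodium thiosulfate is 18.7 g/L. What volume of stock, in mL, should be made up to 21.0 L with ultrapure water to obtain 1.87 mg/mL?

2100 mL

1.87 mg/mL = 1.87 g/L.
V₁ = C₂V₂/C₁ = 1.87 × 21.0 / 18.7 = 2.10 L = 2100 mL.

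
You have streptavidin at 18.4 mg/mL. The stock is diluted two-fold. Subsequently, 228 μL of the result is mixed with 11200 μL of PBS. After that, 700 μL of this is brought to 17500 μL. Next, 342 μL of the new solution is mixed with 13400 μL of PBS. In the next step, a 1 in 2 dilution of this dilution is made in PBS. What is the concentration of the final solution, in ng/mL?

91.4 ng/mL

Overall dilution factor = 2 × 50.12 × 25 × 40.18 × 2 = 2.01 × 10⁵.
18.4 mg/mL / 2.01 × 10⁵ = 9.14 × 10⁻⁵ mg/mL = 91.4 ng/mL.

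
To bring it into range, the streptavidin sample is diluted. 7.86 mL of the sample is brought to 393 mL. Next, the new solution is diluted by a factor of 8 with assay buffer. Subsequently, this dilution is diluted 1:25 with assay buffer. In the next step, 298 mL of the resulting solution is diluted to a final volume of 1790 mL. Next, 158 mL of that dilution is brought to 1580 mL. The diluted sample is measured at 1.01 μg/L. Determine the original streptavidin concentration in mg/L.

607 mg/L

Overall dilution factor = 50 × 8 × 25 × 6.007 × 10 = 6.01 × 10⁵.
Original = 1.01 μg/L × 6.01 × 10⁵ = 6.07 × 10⁵ μg/L = 607 mg/L.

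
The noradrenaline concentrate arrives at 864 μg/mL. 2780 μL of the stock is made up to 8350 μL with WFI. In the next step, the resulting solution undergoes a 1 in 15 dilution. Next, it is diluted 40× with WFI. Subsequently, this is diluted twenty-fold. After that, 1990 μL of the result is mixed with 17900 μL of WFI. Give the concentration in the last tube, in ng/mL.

Overall dilution factor = 3.004 × 15 × 40 × 20 × 9.995 = 3.60 × 10⁵.
864 μg/mL / 3.60 × 10⁵ = 2.40 × 10⁻³ μg/mL = 2.40 ng/mL.

2.40 ng/mL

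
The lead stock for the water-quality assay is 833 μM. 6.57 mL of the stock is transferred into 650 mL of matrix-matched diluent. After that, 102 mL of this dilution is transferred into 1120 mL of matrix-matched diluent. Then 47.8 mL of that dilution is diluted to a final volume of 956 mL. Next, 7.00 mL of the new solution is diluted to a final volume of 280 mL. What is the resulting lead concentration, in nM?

Overall dilution factor = 99.93 × 11.98 × 20 × 40 = 9.58 × 10⁵.
833 μM / 9.58 × 10⁵ = 8.70 × 10⁻⁴ μM = 0.870 nM.

0.870 nM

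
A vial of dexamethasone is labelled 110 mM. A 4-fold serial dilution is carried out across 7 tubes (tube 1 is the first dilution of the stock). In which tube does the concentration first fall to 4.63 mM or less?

Tube n has concentration 110 mM / 4ⁿ.
Need 4ⁿ ≥ 110 mM / 4.63 mM = 23.8, so n ≥ 2.29.
First such tube: n = 3.

tube 3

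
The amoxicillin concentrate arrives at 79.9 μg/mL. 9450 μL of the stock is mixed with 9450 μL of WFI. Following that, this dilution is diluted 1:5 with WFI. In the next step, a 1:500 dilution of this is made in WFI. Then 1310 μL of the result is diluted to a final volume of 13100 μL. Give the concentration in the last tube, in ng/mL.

Overall dilution factor = 2 × 5 × 500 × 10 = 5.00 × 10⁴.
79.9 μg/mL / 5.00 × 10⁴ = 1.60 × 10⁻³ μg/mL = 1.60 ng/mL.

1.60 ng/mL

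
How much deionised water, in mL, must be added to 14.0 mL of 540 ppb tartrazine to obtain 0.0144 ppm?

511 mL

0.0144 ppm = 14.4 ppb.
V₂ = C₁V₁/C₂ = 540 × 14.0 / 14.4 = 525 mL.
Diluent to add = V₂ − V₁ = 525 − 14.0 = 511 mL.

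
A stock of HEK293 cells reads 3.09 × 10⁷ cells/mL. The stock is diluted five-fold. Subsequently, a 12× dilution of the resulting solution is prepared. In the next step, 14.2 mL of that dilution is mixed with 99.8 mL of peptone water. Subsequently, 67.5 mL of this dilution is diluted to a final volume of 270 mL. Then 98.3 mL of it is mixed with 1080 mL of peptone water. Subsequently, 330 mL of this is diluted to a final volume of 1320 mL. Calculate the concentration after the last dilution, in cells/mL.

Overall dilution factor = 5 × 12 × 8.028 × 4 × 11.99 × 4 = 9.24 × 10⁴.
3.09 × 10⁷ cells/mL / 9.24 × 10⁴ = 334 cells/mL.

334 cells/mL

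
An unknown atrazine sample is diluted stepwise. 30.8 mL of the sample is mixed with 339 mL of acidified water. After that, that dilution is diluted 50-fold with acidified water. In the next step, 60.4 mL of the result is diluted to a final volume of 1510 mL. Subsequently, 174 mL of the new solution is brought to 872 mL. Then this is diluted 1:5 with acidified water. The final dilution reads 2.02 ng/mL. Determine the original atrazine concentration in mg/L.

760 mg/L

Overall dilution factor = 12.01 × 50 × 25 × 5.011 × 5 = 3.76 × 10⁵.
Original = 2.02 ng/mL × 3.76 × 10⁵ = 7.60 × 10⁵ ng/mL = 760 mg/L.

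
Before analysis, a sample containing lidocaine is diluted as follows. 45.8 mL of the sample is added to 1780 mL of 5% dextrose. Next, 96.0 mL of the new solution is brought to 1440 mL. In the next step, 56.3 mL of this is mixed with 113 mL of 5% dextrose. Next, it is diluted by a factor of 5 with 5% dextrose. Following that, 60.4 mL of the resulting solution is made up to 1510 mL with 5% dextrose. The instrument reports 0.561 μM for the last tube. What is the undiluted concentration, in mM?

Overall dilution factor = 39.86 × 15 × 3.007 × 5 × 25 = 2.25 × 10⁵.
Original = 0.561 μM × 2.25 × 10⁵ = 1.26 × 10⁵ μM = 126 mM.

126 mM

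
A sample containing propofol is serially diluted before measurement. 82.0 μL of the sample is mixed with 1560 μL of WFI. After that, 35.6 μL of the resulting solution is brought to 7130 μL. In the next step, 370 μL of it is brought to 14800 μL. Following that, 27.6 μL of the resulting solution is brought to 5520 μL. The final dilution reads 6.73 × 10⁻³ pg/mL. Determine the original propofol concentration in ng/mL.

216 ng/mL

Overall dilution factor = 20.02 × 200.3 × 40 × 200 = 3.21 × 10⁷.
Original = 6.73 × 10⁻³ pg/mL × 3.21 × 10⁷ = 2.16 × 10⁵ pg/mL = 216 ng/mL.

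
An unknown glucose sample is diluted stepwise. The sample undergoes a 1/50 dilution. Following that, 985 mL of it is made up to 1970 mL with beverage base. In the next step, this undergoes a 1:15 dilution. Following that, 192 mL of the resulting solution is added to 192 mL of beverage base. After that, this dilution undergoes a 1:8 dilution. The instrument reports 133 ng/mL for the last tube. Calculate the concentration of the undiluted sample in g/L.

3.19 g/L

Overall dilution factor = 50 × 2 × 15 × 2 × 8 = 2.40 × 10⁴.
Original = 133 ng/mL × 2.40 × 10⁴ = 3.19 × 10⁶ ng/mL = 3.19 g/L.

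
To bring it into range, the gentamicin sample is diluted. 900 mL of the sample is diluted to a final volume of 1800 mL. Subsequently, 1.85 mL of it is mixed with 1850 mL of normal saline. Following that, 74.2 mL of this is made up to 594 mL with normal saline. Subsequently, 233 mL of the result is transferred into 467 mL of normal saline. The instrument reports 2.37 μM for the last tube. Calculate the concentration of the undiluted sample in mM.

Overall dilution factor = 2 × 1001 × 8.005 × 3.004 = 4.81 × 10⁴.
Original = 2.37 μM × 4.81 × 10⁴ = 1.14 × 10⁵ μM = 114 mM.

114 mM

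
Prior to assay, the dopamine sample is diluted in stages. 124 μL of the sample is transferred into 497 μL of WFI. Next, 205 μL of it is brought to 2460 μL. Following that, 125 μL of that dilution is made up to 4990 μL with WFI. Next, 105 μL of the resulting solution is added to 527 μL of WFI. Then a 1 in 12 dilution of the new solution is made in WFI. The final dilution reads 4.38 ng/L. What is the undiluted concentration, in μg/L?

Overall dilution factor = 5.008 × 12 × 39.92 × 6.019 × 12 = 1.73 × 10⁵.
Original = 4.38 ng/L × 1.73 × 10⁵ = 7.59 × 10⁵ ng/L = 759 μg/L.

759 μg/L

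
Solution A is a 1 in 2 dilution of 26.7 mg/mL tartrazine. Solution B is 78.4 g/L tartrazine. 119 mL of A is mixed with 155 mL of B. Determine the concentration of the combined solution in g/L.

C_A = 26.7 mg/mL / 2 = 13.3 mg/mL.
C_B = 78.4 g/L = 78.4 mg/mL.
C_mix = (C_A·V_A + C_B·V_B)/(V_A + V_B) = (13.3×119 + 78.4×155) / 274.0 = 50.1 mg/mL = 50.1 g/L.

50.1 g/L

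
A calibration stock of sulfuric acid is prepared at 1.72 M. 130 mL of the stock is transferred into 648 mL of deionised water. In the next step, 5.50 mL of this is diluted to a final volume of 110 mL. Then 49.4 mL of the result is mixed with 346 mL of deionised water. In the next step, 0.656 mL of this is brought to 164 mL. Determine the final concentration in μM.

7.18 μM

Overall dilution factor = 5.985 × 20 × 8.004 × 250 = 2.40 × 10⁵.
1.72 M / 2.40 × 10⁵ = 7.18 × 10⁻⁶ M = 7.18 μM.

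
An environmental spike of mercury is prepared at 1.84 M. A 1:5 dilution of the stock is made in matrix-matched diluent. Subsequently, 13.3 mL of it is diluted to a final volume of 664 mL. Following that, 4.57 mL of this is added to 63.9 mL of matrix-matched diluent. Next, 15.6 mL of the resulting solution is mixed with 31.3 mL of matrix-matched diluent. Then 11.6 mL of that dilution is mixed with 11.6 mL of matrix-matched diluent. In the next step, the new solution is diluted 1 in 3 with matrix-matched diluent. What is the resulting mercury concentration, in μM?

Overall dilution factor = 5 × 49.92 × 14.98 × 3.006 × 2 × 3 = 6.75 × 10⁴.
1.84 M / 6.75 × 10⁴ = 2.73 × 10⁻⁵ M = 27.3 μM.

27.3 μM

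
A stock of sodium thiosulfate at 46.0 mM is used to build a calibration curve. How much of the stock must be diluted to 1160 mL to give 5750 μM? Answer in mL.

145 mL

5750 μM = 5.75 mM.
V₁ = C₂V₂/C₁ = 5.75 × 1160 / 46.0 = 145 mL.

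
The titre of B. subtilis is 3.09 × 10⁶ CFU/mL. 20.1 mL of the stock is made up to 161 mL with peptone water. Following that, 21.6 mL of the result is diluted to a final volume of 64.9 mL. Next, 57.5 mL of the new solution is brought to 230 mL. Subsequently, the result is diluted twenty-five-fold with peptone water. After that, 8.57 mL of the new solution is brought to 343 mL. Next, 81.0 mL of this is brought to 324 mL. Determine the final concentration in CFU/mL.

Overall dilution factor = 8.010 × 3.005 × 4 × 25 × 40.02 × 4 = 3.85 × 10⁵.
3.09 × 10⁶ CFU/mL / 3.85 × 10⁵ = 8.02 CFU/mL.

8.02 CFU/mL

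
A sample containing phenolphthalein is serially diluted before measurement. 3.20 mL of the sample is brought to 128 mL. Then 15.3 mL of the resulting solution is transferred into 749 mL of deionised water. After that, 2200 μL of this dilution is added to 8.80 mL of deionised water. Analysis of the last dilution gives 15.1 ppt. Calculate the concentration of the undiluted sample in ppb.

151 ppb

Overall dilution factor = 40 × 49.95 × 5 = 9991.
Original = 15.1 ppt × 9991 = 1.51 × 10⁵ ppt = 151 ppb.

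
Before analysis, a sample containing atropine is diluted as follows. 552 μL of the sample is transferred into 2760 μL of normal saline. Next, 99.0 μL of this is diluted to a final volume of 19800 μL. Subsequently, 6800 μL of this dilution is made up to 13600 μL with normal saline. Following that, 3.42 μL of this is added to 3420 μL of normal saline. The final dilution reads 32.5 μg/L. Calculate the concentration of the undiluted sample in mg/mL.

78.1 mg/mL

Overall dilution factor = 6 × 200 × 2 × 1001 = 2.40 × 10⁶.
Original = 32.5 μg/L × 2.40 × 10⁶ = 7.81 × 10⁷ μg/L = 78.1 mg/mL.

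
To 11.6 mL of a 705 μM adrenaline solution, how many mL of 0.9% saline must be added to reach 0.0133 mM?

603 mL

0.0133 mM = 13.3 μM.
V₂ = C₁V₁/C₂ = 705 × 11.6 / 13.3 = 615 mL.
Diluent to add = V₂ − V₁ = 615 − 11.6 = 603 mL.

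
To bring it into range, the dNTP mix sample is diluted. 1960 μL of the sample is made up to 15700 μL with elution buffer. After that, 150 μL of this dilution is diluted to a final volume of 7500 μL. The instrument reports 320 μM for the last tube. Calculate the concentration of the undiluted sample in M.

0.128 M

Overall dilution factor = 8.010 × 50 = 401.
Original = 320 μM × 401 = 1.28 × 10⁵ μM = 0.128 M.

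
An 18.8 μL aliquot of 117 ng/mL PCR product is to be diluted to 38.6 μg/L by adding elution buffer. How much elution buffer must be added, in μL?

38.6 μg/L = 38.6 ng/mL.
V₂ = C₁V₁/C₂ = 117 × 18.8 / 38.6 = 57.0 μL.
Diluent to add = V₂ − V₁ = 57.0 − 18.8 = 38.2 μL.

38.2 μL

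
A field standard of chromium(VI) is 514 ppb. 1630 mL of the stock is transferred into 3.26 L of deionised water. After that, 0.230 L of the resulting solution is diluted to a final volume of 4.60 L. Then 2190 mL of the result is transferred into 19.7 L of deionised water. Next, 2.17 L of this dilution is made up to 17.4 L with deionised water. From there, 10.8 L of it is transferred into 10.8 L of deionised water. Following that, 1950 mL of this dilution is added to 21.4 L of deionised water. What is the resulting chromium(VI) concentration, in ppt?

Overall dilution factor = 3 × 20 × 9.995 × 8.018 × 2 × 11.97 = 1.15 × 10⁵.
514 ppb / 1.15 × 10⁵ = 4.46 × 10⁻³ ppb = 4.46 ppt.

4.46 ppt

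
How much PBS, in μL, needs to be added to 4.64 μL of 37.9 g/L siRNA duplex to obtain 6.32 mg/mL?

6.32 mg/mL = 6.32 g/L.
V₂ = C₁V₁/C₂ = 37.9 × 4.64 / 6.32 = 27.8 μL.
Diluent to add = V₂ − V₁ = 27.8 − 4.64 = 23.2 μL.

23.2 μL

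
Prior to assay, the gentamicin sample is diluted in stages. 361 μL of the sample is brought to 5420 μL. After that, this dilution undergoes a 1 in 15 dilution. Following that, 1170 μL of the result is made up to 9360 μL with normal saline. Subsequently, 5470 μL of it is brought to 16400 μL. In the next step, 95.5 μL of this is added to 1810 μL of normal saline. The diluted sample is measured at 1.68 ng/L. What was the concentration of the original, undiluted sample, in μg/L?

Overall dilution factor = 15.01 × 15 × 8 × 2.998 × 19.95 = 1.08 × 10⁵.
Original = 1.68 ng/L × 1.08 × 10⁵ = 1.81 × 10⁵ ng/L = 181 μg/L.

181 μg/L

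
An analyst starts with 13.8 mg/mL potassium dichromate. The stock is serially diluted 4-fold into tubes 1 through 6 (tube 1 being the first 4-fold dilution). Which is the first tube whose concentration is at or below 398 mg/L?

Tube n has concentration 13.8 mg/mL / 4ⁿ.
Need 4ⁿ ≥ 13.8 mg/mL / 398 mg/L = 34.7, so n ≥ 2.56.
First such tube: n = 3.

tube 3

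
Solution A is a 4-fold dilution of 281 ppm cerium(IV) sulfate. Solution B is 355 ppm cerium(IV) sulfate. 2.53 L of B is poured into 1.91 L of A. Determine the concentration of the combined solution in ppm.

C_A = 281 ppm / 4 = 70.2 ppm.
C_mix = (C_A·V_A + C_B·V_B)/(V_A + V_B) = (70.2×1.91 + 355×2.53) / 4.440 = 233 ppm.

233 ppm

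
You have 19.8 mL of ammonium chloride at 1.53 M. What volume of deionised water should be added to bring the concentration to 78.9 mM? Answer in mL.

364 mL

78.9 mM = 0.0789 M.
V₂ = C₁V₁/C₂ = 1.53 × 19.8 / 0.0789 = 384 mL.
Diluent to add = V₂ − V₁ = 384 − 19.8 = 364 mL.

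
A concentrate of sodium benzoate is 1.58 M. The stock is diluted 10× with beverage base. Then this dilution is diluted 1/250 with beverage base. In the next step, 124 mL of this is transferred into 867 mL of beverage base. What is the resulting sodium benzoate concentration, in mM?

Overall dilution factor = 10 × 250 × 7.992 = 2.00 × 10⁴.
1.58 M / 2.00 × 10⁴ = 7.91 × 10⁻⁵ M = 0.0791 mM.

0.0791 mM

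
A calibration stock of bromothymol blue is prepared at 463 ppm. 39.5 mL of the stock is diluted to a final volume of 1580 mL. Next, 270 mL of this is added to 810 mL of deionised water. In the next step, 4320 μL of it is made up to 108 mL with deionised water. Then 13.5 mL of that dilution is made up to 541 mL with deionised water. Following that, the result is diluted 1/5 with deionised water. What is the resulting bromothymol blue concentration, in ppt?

578 ppt

Overall dilution factor = 40 × 4 × 25 × 40.07 × 5 = 8.01 × 10⁵.
463 ppm / 8.01 × 10⁵ = 5.78 × 10⁻⁴ ppm = 578 ppt.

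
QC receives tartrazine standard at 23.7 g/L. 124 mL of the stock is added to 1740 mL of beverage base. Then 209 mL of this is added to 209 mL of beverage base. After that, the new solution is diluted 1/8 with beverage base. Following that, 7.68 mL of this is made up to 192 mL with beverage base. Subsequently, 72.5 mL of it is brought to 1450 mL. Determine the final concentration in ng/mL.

197 ng/mL

Overall dilution factor = 15.03 × 2 × 8 × 25 × 20 = 1.20 × 10⁵.
23.7 g/L / 1.20 × 10⁵ = 1.97 × 10⁻⁴ g/L = 197 ng/mL.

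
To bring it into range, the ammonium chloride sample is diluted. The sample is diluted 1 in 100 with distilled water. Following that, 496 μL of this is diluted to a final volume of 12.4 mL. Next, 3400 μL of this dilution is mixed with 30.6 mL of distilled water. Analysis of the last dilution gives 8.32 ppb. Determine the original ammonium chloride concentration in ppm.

Overall dilution factor = 100 × 25 × 10 = 2.50 × 10⁴.
Original = 8.32 ppb × 2.50 × 10⁴ = 2.08 × 10⁵ ppb = 208 ppm.

208 ppm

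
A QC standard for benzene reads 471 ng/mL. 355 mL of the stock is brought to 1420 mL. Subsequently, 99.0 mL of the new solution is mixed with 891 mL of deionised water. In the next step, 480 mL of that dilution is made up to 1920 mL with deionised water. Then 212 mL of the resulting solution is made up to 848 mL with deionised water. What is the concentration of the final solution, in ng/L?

Overall dilution factor = 4 × 10 × 4 × 4 = 640.
471 ng/mL / 640 = 0.736 ng/mL = 736 ng/L.

736 ng/L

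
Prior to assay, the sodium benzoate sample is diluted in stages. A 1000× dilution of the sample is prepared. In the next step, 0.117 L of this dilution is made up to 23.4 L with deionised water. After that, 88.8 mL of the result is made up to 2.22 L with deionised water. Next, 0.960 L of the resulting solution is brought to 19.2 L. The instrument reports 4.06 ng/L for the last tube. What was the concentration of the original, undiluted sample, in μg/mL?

406 μg/mL

Overall dilution factor = 1000 × 200 × 25 × 20 = 1.00 × 10⁸.
Original = 4.06 ng/L × 1.00 × 10⁸ = 4.06 × 10⁸ ng/L = 406 μg/mL.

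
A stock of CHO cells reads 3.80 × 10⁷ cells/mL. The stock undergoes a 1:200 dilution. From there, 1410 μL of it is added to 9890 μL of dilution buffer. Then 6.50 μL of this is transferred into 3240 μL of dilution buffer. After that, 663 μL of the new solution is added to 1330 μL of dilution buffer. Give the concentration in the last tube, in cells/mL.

15.8 cells/mL

Overall dilution factor = 200 × 8.014 × 499.5 × 3.006 = 2.41 × 10⁶.
3.80 × 10⁷ cells/mL / 2.41 × 10⁶ = 15.8 cells/mL.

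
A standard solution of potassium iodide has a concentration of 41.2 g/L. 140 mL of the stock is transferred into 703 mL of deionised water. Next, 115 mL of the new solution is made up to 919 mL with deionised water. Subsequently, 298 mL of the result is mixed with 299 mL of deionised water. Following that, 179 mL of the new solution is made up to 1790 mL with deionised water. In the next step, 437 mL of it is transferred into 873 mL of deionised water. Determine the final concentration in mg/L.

14.3 mg/L

Overall dilution factor = 6.021 × 7.991 × 2.003 × 10 × 2.998 = 2890.
41.2 g/L / 2890 = 0.0143 g/L = 14.3 mg/L.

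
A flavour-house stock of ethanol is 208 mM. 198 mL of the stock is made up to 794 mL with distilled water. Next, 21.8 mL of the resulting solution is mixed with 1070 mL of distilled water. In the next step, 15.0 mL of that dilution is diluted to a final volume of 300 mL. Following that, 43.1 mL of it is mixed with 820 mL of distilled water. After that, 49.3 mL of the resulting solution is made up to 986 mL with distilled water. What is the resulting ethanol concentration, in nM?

Overall dilution factor = 4.010 × 50.08 × 20 × 20.03 × 20 = 1.61 × 10⁶.
208 mM / 1.61 × 10⁶ = 1.29 × 10⁻⁴ mM = 129 nM.

129 nM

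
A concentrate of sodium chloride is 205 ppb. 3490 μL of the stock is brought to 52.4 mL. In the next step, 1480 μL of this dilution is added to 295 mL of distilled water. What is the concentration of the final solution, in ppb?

0.0682 ppb

Overall dilution factor = 15.01 × 200.3 = 3008.
205 ppb / 3008 = 0.0682 ppb.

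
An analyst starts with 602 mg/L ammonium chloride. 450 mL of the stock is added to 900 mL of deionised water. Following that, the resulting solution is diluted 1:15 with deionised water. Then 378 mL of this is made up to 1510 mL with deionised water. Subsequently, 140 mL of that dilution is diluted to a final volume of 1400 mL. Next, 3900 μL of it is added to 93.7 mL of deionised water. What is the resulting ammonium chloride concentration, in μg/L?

Overall dilution factor = 3 × 15 × 3.995 × 10 × 25.03 = 4.50 × 10⁴.
602 mg/L / 4.50 × 10⁴ = 0.0134 mg/L = 13.4 μg/L.

13.4 μg/L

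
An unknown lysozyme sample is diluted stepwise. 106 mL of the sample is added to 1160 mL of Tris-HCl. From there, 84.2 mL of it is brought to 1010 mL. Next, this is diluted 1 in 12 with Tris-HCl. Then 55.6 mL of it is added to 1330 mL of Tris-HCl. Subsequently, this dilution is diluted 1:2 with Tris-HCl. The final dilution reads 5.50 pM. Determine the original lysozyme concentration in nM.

Overall dilution factor = 11.94 × 12.00 × 12 × 24.92 × 2 = 8.57 × 10⁴.
Original = 5.50 pM × 8.57 × 10⁴ = 4.71 × 10⁵ pM = 471 nM.

471 nM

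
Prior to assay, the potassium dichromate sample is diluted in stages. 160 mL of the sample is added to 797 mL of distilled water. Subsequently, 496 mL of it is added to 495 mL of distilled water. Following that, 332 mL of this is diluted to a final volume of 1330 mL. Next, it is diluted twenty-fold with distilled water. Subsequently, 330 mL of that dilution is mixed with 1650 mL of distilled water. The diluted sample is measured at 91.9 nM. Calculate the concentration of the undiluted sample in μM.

Overall dilution factor = 5.981 × 1.998 × 4.006 × 20 × 6 = 5745.
Original = 91.9 nM × 5745 = 5.28 × 10⁵ nM = 528 μM.

528 μM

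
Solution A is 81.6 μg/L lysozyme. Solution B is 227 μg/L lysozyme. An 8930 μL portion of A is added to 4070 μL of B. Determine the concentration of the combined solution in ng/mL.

C_mix = (C_A·V_A + C_B·V_B)/(V_A + V_B) = (81.6×8930 + 227×4070) / 13000 = 127 μg/L = 127 ng/mL.

127 ng/mL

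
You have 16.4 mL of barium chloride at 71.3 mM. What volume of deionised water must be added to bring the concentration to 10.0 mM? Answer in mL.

101 mL

V₂ = C₁V₁/C₂ = 71.3 × 16.4 / 10.0 = 117 mL.
Diluent to add = V₂ − V₁ = 117 − 16.4 = 101 mL.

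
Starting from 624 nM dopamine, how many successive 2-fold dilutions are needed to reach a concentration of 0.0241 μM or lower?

Need 2ⁿ ≥ 25.9, so n ≥ log(25.9)/log(2) = 4.69.
Minimum whole steps: n = 5.

5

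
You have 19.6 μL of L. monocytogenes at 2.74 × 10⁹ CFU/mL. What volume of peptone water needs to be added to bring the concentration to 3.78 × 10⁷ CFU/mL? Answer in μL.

1400 μL

V₂ = C₁V₁/C₂ = 2.74 × 10⁹ × 19.6 / 3.78 × 10⁷ = 1421 μL.
Diluent to add = V₂ − V₁ = 1421 − 19.6 = 1400 μL.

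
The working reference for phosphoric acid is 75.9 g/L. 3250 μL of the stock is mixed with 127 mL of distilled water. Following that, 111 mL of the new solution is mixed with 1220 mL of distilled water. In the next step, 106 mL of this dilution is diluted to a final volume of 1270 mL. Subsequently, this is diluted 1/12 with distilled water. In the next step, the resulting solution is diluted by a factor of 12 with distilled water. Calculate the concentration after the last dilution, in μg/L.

Overall dilution factor = 40.08 × 11.99 × 11.98 × 12 × 12 = 8.29 × 10⁵.
75.9 g/L / 8.29 × 10⁵ = 9.15 × 10⁻⁵ g/L = 91.5 μg/L.

91.5 μg/L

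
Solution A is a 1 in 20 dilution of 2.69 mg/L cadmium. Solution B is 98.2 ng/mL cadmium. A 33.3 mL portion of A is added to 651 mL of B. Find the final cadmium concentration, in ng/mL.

100 ng/mL

C_A = 2.69 mg/L / 20 = 0.135 mg/L.
C_B = 98.2 ng/mL = 0.0982 mg/L.
C_mix = (C_A·V_A + C_B·V_B)/(V_A + V_B) = (0.135×33.3 + 0.0982×651) / 684.3 = 0.1000 mg/L = 100 ng/mL.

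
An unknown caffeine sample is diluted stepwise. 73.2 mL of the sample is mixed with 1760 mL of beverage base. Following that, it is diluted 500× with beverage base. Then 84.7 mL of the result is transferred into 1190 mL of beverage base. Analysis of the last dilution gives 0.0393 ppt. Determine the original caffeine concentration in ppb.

Overall dilution factor = 25.04 × 500 × 15.05 = 1.88 × 10⁵.
Original = 0.0393 ppt × 1.88 × 10⁵ = 7406 ppt = 7.41 ppb.

7.41 ppb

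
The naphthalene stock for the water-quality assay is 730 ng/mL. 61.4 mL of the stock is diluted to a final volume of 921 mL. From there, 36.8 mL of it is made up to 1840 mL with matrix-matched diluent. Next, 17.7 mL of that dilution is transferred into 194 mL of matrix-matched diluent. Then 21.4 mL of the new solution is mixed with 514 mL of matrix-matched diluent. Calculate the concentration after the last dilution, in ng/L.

3.25 ng/L

Overall dilution factor = 15 × 50 × 11.96 × 25.02 = 2.24 × 10⁵.
730 ng/mL / 2.24 × 10⁵ = 3.25 × 10⁻³ ng/mL = 3.25 ng/L.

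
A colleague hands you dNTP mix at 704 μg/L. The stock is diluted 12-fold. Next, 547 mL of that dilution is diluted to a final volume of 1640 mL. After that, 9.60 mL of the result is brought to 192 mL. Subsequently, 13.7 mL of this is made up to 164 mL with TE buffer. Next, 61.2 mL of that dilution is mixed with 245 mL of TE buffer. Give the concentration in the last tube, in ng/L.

16.3 ng/L

Overall dilution factor = 12 × 2.998 × 20 × 11.97 × 5.003 = 4.31 × 10⁴.
704 μg/L / 4.31 × 10⁴ = 0.0163 μg/L = 16.3 ng/L.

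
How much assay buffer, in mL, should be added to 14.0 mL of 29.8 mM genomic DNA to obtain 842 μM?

842 μM = 0.842 mM.
V₂ = C₁V₁/C₂ = 29.8 × 14.0 / 0.842 = 495 mL.
Diluent to add = V₂ − V₁ = 495 − 14.0 = 481 mL.

481 mL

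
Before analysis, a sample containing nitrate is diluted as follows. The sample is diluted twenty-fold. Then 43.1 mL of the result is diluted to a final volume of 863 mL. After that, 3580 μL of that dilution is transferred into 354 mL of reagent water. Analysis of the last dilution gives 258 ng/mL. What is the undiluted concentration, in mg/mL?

Overall dilution factor = 20 × 20.02 × 99.88 = 4.00 × 10⁴.
Original = 258 ng/mL × 4.00 × 10⁴ = 1.03 × 10⁷ ng/mL = 10.3 mg/mL.

10.3 mg/mL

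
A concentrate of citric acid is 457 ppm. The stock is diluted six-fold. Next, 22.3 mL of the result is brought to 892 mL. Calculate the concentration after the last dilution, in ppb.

Overall dilution factor = 6 × 40 = 240.
457 ppm / 240 = 1.90 ppm = 1900 ppb.

1900 ppb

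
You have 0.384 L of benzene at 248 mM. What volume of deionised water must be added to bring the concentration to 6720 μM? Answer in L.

13.8 L

6720 μM = 6.72 mM.
V₂ = C₁V₁/C₂ = 248 × 0.384 / 6.72 = 14.2 L.
Diluent to add = V₂ − V₁ = 14.2 − 0.384 = 13.8 L.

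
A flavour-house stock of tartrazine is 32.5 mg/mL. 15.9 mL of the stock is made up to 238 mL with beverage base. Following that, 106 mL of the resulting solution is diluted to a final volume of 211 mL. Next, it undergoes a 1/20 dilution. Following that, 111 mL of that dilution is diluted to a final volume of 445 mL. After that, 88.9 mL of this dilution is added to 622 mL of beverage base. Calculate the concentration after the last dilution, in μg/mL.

1.70 μg/mL

Overall dilution factor = 14.97 × 1.991 × 20 × 4.009 × 7.997 = 1.91 × 10⁴.
32.5 mg/mL / 1.91 × 10⁴ = 1.70 × 10⁻³ mg/mL = 1.70 μg/mL.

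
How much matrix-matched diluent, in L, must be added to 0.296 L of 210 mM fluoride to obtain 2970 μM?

20.6 L

2970 μM = 2.97 mM.
V₂ = C₁V₁/C₂ = 210 × 0.296 / 2.97 = 20.9 L.
Diluent to add = V₂ − V₁ = 20.9 − 0.296 = 20.6 L.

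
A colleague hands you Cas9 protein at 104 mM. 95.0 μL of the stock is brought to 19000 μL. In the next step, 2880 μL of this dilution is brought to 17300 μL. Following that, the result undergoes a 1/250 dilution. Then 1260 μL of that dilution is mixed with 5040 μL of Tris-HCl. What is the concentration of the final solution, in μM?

Overall dilution factor = 200 × 6.007 × 250 × 5 = 1.50 × 10⁶.
104 mM / 1.50 × 10⁶ = 6.93 × 10⁻⁵ mM = 0.0693 μM.

0.0693 μM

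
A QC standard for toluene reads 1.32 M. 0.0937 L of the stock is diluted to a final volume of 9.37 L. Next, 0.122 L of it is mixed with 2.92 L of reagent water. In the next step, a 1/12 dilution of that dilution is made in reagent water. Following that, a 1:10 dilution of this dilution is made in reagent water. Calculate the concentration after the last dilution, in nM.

4410 nM

Overall dilution factor = 100 × 24.93 × 12 × 10 = 2.99 × 10⁵.
1.32 M / 2.99 × 10⁵ = 4.41 × 10⁻⁶ M = 4410 nM.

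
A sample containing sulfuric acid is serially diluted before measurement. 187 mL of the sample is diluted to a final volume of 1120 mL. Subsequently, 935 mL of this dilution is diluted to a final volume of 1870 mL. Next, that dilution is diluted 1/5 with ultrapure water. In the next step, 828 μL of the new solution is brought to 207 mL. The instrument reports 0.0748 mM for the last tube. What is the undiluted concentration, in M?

Overall dilution factor = 5.989 × 2 × 5 × 250 = 1.50 × 10⁴.
Original = 0.0748 mM × 1.50 × 10⁴ = 1120 mM = 1.12 M.

1.12 M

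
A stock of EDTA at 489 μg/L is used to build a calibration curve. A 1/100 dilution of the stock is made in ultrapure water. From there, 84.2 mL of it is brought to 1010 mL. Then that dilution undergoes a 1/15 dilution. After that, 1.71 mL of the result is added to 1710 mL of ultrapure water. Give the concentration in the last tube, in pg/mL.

Overall dilution factor = 100 × 12.00 × 15 × 1001 = 1.80 × 10⁷.
489 μg/L / 1.80 × 10⁷ = 2.72 × 10⁻⁵ μg/L = 0.0272 pg/mL.

0.0272 pg/mL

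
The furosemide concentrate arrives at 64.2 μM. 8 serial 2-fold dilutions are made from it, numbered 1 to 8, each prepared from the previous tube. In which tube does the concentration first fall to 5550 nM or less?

Tube n has concentration 64.2 μM / 2ⁿ.
Need 2ⁿ ≥ 64.2 μM / 5550 nM = 11.6, so n ≥ 3.53.
First such tube: n = 4.

tube 4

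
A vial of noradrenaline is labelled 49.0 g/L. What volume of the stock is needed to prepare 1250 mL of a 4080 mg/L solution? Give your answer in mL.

4080 mg/L = 4.08 g/L.
V₁ = C₂V₂/C₁ = 4.08 × 1250 / 49.0 = 104 mL.

104 mL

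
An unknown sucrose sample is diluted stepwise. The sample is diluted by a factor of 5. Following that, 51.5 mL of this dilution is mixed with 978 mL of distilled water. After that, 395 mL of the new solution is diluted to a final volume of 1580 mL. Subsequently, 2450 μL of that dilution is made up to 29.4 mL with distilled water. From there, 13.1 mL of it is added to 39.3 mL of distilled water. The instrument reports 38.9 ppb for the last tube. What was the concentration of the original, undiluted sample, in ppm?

Overall dilution factor = 5 × 19.99 × 4 × 12 × 4 = 1.92 × 10⁴.
Original = 38.9 ppb × 1.92 × 10⁴ = 7.47 × 10⁵ ppb = 747 ppm.

747 ppm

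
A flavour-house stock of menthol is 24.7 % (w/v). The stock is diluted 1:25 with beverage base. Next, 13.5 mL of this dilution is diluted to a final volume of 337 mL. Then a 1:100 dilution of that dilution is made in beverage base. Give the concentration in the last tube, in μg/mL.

Overall dilution factor = 25 × 24.96 × 100 = 6.24 × 10⁴.
24.7 % (w/v) / 6.24 × 10⁴ = 3.96 × 10⁻⁴ % (w/v) = 3.96 μg/mL.

3.96 μg/mL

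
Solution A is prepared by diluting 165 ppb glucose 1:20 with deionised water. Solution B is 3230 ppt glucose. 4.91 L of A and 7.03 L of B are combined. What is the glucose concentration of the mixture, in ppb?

C_A = 165 ppb / 20 = 8.25 ppb.
C_B = 3230 ppt = 3.23 ppb.
C_mix = (C_A·V_A + C_B·V_B)/(V_A + V_B) = (8.25×4.91 + 3.23×7.03) / 11.94 = 5.29 ppb.

5.29 ppb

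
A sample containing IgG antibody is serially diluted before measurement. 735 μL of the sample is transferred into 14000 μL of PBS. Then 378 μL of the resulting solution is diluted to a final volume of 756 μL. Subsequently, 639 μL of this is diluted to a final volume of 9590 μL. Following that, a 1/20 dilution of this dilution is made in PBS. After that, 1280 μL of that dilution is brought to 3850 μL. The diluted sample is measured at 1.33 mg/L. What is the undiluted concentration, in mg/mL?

48.1 mg/mL

Overall dilution factor = 20.05 × 2 × 15.01 × 20 × 3.008 = 3.62 × 10⁴.
Original = 1.33 mg/L × 3.62 × 10⁴ = 4.81 × 10⁴ mg/L = 48.1 mg/mL.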